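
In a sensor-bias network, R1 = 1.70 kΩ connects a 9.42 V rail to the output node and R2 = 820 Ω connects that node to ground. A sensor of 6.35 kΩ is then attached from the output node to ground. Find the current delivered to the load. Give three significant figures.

I_L ≈ 0.444 mA

R2‖R_L = 726.2 Ω; V_out = 9.42 × 726.2/2426 = 2.820 V.
I_L = V_out / R_L = 2.820 / 6.35 kΩ = 0.444 mA.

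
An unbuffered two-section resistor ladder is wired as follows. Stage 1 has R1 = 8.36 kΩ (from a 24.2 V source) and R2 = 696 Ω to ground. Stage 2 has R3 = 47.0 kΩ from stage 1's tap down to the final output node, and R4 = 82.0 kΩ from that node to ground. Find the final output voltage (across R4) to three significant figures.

Stage 2 presents R3+R4 = 129000 Ω as a load on stage 1's tap.
Stage 1's lower leg becomes R2‖(R3+R4) = 692.3 Ω, so V_mid = 24.2 × 692.3/9052 = 1.851 V.
Stage 2 is itself unloaded: V_out = V_mid × R4/(R3+R4) = 1.851 × 82000/129000 = 1.18 V.

V_out ≈ 1.18 V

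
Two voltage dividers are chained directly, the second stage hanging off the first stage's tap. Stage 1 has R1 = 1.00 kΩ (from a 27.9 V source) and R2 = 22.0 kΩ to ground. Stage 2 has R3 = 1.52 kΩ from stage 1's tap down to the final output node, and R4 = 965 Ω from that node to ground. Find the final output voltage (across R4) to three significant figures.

V_out ≈ 7.48 V

Stage 2 presents R3+R4 = 2485 Ω as a load on stage 1's tap.
Stage 1's lower leg becomes R2‖(R3+R4) = 2233 Ω, so V_mid = 27.9 × 2233/3233 = 19.27 V.
Stage 2 is itself unloaded: V_out = V_mid × R4/(R3+R4) = 19.27 × 965/2485 = 7.48 V.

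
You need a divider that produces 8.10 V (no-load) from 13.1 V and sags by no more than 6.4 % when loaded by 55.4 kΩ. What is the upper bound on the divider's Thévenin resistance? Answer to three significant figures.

R_th ≤ 3.79 kΩ

Loading drop = R_th/(R_th + R_L) ≤ 0.0640, so R_th ≤ R_L · ε/(1−ε) = 55.4 kΩ × 0.0640/0.9360 = 3.79 kΩ.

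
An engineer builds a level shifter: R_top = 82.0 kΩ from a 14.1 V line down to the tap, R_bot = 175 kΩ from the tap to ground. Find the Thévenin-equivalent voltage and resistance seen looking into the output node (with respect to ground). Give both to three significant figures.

V_th = 9.60 V, R_th = 55.8 kΩ

V_th is the open-circuit tap voltage: 14.1 × 175/(82.0 + 175) = 9.60 V.
With the supply zeroed, R_top and R_bot appear in parallel from the tap: R_th = R_top‖R_bot = (82.0 × 175)/257.0 = 55.8 kΩ.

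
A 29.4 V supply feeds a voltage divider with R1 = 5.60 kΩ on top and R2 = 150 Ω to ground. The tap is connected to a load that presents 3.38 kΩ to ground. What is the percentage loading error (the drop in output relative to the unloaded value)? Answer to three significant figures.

The divider's output (Thévenin) resistance is R1‖R2 = 146.1 Ω.
Fractional drop under load = R_th/(R_th + R_L) = 146.1 / (146.1 + 3380) = 0.04143.
So the output falls by 4.14 %.

4.14 %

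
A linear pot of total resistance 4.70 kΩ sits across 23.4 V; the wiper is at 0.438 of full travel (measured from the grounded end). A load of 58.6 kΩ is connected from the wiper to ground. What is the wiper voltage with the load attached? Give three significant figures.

The wiper splits the pot into (1−α)R = 2.641 kΩ above and αR = 2.059 kΩ below.
Lower section ‖ load = 1.989 kΩ.
V_wiper = 23.4 × 1.989/(2.641 + 1.989) = 10.1 V.

V ≈ 10.1 V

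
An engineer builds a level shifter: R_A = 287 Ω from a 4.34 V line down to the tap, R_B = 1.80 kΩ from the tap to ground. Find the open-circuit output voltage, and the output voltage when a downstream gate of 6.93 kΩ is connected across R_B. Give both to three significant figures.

Unloaded: 3.74 V; loaded: 3.61 V

Open-circuit: V = 4.34 × 1800/(287 + 1800) = 3.74 V.
With the load, R_B becomes R_B‖R_L = 1429 Ω, so V = 4.34 × 1429/1716 = 3.61 V.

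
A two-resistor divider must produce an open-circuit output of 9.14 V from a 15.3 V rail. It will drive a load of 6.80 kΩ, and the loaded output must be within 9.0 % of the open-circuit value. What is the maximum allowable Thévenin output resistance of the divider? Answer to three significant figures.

R_th ≤ 673 Ω

Loading drop = R_th/(R_th + R_L) ≤ 0.0900, so R_th ≤ R_L · ε/(1−ε) = 6.80 kΩ × 0.0900/0.9100 = 673 Ω.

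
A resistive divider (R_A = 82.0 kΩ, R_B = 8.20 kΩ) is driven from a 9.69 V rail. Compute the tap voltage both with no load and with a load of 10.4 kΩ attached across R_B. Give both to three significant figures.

Open-circuit: V = 9.69 × 8.20/(82.0 + 8.20) = 0.881 V.
With the load, R_B becomes R_B‖R_L = 4.585 kΩ, so V = 9.69 × 4.585/86.58 = 0.513 V.

Unloaded: 0.881 V; loaded: 0.513 V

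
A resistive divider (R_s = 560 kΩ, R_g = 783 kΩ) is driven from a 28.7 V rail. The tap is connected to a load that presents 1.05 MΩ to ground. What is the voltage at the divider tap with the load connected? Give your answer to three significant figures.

V_out ≈ 12.8 V

The load sits in parallel with R_g: R_g‖R_L = (783 × 1050) / (783 + 1050) = 448.5 kΩ.
V_out = 28.7 × 448.5 / (560 + 448.5) = 28.7 × 448.5/1009 = 12.8 V.
(Unloaded it would have been 16.7 V.)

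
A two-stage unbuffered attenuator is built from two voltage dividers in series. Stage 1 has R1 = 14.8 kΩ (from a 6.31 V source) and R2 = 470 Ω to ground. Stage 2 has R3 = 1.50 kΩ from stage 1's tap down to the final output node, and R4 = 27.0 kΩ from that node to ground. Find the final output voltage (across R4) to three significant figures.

V_out ≈ 0.181 V

Stage 2 presents R3+R4 = 28500 Ω as a load on stage 1's tap.
Stage 1's lower leg becomes R2‖(R3+R4) = 462.4 Ω, so V_mid = 6.31 × 462.4/15260 = 0.1912 V.
Stage 2 is itself unloaded: V_out = V_mid × R4/(R3+R4) = 0.1912 × 27000/28500 = 0.181 V.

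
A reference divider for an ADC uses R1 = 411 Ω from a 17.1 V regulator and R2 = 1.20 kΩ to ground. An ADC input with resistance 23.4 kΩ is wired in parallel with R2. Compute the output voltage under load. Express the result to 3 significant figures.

V_out ≈ 12.6 V

The load sits in parallel with R2: R2‖R_L = (1200 × 23400) / (1200 + 23400) = 1141 Ω.
V_out = 17.1 × 1141 / (411 + 1141) = 17.1 × 1141/1552 = 12.6 V.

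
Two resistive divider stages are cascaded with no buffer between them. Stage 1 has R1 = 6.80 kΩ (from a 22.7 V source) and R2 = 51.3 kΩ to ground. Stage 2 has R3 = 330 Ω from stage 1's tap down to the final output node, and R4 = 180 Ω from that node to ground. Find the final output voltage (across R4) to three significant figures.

V_out ≈ 0.554 V

Stage 2 presents R3+R4 = 510.0 Ω as a load on stage 1's tap.
Stage 1's lower leg becomes R2‖(R3+R4) = 505.0 Ω, so V_mid = 22.7 × 505.0/7305 = 1.569 V.
Stage 2 is itself unloaded: V_out = V_mid × R4/(R3+R4) = 1.569 × 180/510.0 = 0.554 V.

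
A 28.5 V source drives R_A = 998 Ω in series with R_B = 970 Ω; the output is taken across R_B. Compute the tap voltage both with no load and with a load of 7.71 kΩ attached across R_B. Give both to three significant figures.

Unloaded: 14.0 V; loaded: 13.2 V

Open-circuit: V = 28.5 × 970/(998 + 970) = 14.0 V.
With the load, R_B becomes R_B‖R_L = 861.6 Ω, so V = 28.5 × 861.6/1860 = 13.2 V.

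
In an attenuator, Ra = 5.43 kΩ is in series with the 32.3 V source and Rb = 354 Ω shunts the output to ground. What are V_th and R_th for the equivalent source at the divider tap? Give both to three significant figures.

V_th = 1.98 V, R_th = 332 Ω

V_th is the open-circuit tap voltage: 32.3 × 354/(5430 + 354) = 1.98 V.
With the supply zeroed, Ra and Rb appear in parallel from the tap: R_th = Ra‖Rb = (5430 × 354)/5784 = 332 Ω.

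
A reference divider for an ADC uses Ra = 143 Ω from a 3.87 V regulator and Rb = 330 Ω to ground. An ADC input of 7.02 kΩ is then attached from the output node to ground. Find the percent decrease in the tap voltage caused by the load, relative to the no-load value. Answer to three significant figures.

The divider's output (Thévenin) resistance is Ra‖Rb = 99.77 Ω.
Fractional drop under load = R_th/(R_th + R_L) = 99.77 / (99.77 + 7020) = 0.01401.
So the output falls by 1.40 %.

1.40 %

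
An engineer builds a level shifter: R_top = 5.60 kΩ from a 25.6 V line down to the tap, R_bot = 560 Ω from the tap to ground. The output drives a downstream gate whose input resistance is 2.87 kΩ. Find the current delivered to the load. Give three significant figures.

I_L ≈ 0.689 mA

R_bot‖R_L = 468.6 Ω; V_out = 25.6 × 468.6/6069 = 1.977 V.
I_L = V_out / R_L = 1.977 / 2.87 kΩ = 0.689 mA.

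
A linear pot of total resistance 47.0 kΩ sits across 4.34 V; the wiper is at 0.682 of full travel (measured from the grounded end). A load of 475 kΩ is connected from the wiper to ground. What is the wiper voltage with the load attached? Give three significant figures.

The wiper splits the pot into (1−α)R = 14.95 kΩ above and αR = 32.05 kΩ below.
Lower section ‖ load = 30.03 kΩ.
V_wiper = 4.34 × 30.03/(14.95 + 30.03) = 2.90 V.

V ≈ 2.90 V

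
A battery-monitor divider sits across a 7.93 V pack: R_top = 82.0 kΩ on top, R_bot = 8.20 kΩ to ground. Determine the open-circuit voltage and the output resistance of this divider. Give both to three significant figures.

V_th is the open-circuit tap voltage: 7.93 × 8.20/(82.0 + 8.20) = 0.721 V.
With the supply zeroed, R_top and R_bot appear in parallel from the tap: R_th = R_top‖R_bot = (82.0 × 8.20)/90.20 = 7.45 kΩ.

V_th = 0.721 V, R_th = 7.45 kΩ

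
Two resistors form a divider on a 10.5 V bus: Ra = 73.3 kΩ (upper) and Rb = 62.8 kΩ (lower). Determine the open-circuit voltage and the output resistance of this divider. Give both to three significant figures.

V_th is the open-circuit tap voltage: 10.5 × 62.8/(73.3 + 62.8) = 4.84 V.
With the supply zeroed, Ra and Rb appear in parallel from the tap: R_th = Ra‖Rb = (73.3 × 62.8)/136.1 = 33.8 kΩ.

V_th = 4.84 V, R_th = 33.8 kΩ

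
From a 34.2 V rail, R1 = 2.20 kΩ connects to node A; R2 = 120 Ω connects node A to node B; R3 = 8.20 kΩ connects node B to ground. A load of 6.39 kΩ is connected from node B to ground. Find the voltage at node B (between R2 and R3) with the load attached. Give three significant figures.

V ≈ 20.8 V

At node B, R3 is in parallel with the load: R3‖R_L = 3591 Ω.
Below node A the resistance is R2 + (R3‖R_L) = 3711 Ω, so V_A = 34.2 × 3711/5911 = 21.47 V.
Then V_B = V_A × (R3‖R_L)/(R2 + R3‖R_L) = 21.47 × 3591/3711 = 20.8 V.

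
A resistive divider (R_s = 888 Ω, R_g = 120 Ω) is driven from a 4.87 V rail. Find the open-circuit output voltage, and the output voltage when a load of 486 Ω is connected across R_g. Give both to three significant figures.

Open-circuit: V = 4.87 × 120/(888 + 120) = 0.580 V.
With the load, R_g becomes R_g‖R_L = 96.24 Ω, so V = 4.87 × 96.24/984.2 = 0.476 V.

Unloaded: 0.580 V; loaded: 0.476 V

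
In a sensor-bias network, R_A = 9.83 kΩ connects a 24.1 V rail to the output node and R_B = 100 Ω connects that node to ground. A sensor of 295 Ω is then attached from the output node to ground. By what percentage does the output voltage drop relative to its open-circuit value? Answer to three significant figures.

Unloaded V = 24.1 × 100/9930 = 0.2427 V.
Loaded: R_B‖R_L = 74.68 Ω, giving V = 24.1 × 74.68/9905 = 0.1817 V.
Drop = (0.2427 − 0.1817) / 0.2427 = 25.1 %.

25.1 %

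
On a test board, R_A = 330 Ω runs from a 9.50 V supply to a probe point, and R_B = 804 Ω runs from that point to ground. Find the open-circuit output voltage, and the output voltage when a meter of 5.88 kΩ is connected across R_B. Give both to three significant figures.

Unloaded: 6.74 V; loaded: 6.48 V

Open-circuit: V = 9.50 × 804/(330 + 804) = 6.74 V.
With the load, R_B becomes R_B‖R_L = 707.3 Ω, so V = 9.50 × 707.3/1037 = 6.48 V.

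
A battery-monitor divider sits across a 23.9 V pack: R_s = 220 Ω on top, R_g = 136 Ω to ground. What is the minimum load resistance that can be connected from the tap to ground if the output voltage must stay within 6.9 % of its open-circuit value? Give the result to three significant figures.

Output resistance R_th = R_s‖R_g = (220 × 136)/356.0 = 84.04 Ω.
The fractional drop is R_th/(R_th + R_L); requiring this ≤ 0.0690 gives R_L ≥ R_th(1/0.0690 − 1) = 84.04 × 13.49 = 1.13 kΩ.

R_L(min) ≈ 1.13 kΩ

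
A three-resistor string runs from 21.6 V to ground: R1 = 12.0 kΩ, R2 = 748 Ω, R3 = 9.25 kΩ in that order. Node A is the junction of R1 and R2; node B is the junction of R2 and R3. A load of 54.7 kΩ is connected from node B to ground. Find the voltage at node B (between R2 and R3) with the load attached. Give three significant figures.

V ≈ 8.27 V

At node B, R3 is in parallel with the load: R3‖R_L = 7912 Ω.
Below node A the resistance is R2 + (R3‖R_L) = 8660 Ω, so V_A = 21.6 × 8660/20660 = 9.054 V.
Then V_B = V_A × (R3‖R_L)/(R2 + R3‖R_L) = 9.054 × 7912/8660 = 8.27 V.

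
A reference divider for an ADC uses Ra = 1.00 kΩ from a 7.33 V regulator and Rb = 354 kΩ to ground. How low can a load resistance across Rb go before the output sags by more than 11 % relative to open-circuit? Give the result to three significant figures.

R_L(min) ≈ 8.07 kΩ

Output resistance R_th = Ra‖Rb = (1000 × 354000)/355000 = 997.2 Ω.
The fractional drop is R_th/(R_th + R_L); requiring this ≤ 0.110 gives R_L ≥ R_th(1/0.110 − 1) = 997.2 × 8.091 = 8.07 kΩ.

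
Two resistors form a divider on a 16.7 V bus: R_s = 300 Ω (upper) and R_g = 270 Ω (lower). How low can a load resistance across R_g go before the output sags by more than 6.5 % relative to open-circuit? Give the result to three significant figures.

R_L(min) ≈ 2.04 kΩ

Output resistance R_th = R_s‖R_g = (300 × 270)/570.0 = 142.1 Ω.
The fractional drop is R_th/(R_th + R_L); requiring this ≤ 0.0650 gives R_L ≥ R_th(1/0.0650 − 1) = 142.1 × 14.38 = 2.04 kΩ.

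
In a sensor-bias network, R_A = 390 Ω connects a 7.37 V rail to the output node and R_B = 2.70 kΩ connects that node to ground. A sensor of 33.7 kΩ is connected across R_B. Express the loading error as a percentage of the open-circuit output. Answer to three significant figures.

1.00 %

The divider's output (Thévenin) resistance is R_A‖R_B = 340.8 Ω.
Fractional drop under load = R_th/(R_th + R_L) = 340.8 / (340.8 + 33700) = 0.01001.
So the output falls by 1.00 %.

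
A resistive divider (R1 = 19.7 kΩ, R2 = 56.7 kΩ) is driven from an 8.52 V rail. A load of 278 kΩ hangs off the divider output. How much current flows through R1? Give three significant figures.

I ≈ 0.128 mA

R2‖R_L = 47.09 kΩ, so the source sees R1 + R2‖R_L = 66.79 kΩ.
I = 8.52 V / 66.79 kΩ = 0.128 mA.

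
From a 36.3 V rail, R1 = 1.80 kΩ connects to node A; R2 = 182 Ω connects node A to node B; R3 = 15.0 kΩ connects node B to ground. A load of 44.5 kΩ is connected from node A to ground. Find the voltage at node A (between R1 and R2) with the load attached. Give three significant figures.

V ≈ 31.3 V

Below node A the series string R2+R3 = 15180 Ω sits in parallel with the 44500 Ω load: 11320 Ω.
V_A = 36.3 × 11320/(1800 + 11320) = 31.3 V.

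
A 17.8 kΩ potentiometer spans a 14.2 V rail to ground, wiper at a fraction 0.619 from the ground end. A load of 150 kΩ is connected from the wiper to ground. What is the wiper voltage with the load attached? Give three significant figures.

V ≈ 8.55 V

The wiper splits the pot into (1−α)R = 6.782 kΩ above and αR = 11.02 kΩ below.
Lower section ‖ load = 10.26 kΩ.
V_wiper = 14.2 × 10.26/(6.782 + 10.26) = 8.55 V.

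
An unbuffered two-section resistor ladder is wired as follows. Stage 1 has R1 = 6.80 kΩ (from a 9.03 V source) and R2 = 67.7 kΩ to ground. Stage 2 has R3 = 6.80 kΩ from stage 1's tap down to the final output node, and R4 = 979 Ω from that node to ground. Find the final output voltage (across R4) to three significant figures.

Stage 2 presents R3+R4 = 7779 Ω as a load on stage 1's tap.
Stage 1's lower leg becomes R2‖(R3+R4) = 6977 Ω, so V_mid = 9.03 × 6977/13780 = 4.573 V.
Stage 2 is itself unloaded: V_out = V_mid × R4/(R3+R4) = 4.573 × 979/7779 = 0.576 V.

V_out ≈ 0.576 V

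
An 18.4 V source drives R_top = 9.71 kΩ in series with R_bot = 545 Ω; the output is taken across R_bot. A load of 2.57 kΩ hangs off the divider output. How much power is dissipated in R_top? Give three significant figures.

P ≈ 31.8 mW

Total resistance from the source is R_top + (R_bot‖R_L) = 10160 Ω, so I = 18.4/10160 Ω = 1.811 mA.
P = I²·R_top = (1.811 mA)² × 9.71 kΩ = 31.8 mW.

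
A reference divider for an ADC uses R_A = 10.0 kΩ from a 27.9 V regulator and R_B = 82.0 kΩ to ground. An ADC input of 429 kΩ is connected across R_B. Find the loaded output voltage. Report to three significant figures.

The load sits in parallel with R_B: R_B‖R_L = (82.0 × 429) / (82.0 + 429) = 68.84 kΩ.
V_out = 27.9 × 68.84 / (10.0 + 68.84) = 27.9 × 68.84/78.84 = 24.4 V.

V_out ≈ 24.4 V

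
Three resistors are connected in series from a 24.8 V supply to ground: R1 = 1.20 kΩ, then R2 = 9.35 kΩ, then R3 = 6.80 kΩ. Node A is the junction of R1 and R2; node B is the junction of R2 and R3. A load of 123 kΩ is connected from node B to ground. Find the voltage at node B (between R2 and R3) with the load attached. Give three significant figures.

At node B, R3 is in parallel with the load: R3‖R_L = 6.444 kΩ.
Below node A the resistance is R2 + (R3‖R_L) = 15.79 kΩ, so V_A = 24.8 × 15.79/16.99 = 23.05 V.
Then V_B = V_A × (R3‖R_L)/(R2 + R3‖R_L) = 23.05 × 6.444/15.79 = 9.40 V.

V ≈ 9.40 V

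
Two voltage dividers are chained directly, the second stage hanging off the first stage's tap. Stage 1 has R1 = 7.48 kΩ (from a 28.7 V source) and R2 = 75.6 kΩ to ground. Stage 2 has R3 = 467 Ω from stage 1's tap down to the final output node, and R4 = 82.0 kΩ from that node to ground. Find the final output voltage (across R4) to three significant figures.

Stage 2 presents R3+R4 = 82470 Ω as a load on stage 1's tap.
Stage 1's lower leg becomes R2‖(R3+R4) = 39440 Ω, so V_mid = 28.7 × 39440/46920 = 24.12 V.
Stage 2 is itself unloaded: V_out = V_mid × R4/(R3+R4) = 24.12 × 82000/82470 = 24.0 V.

V_out ≈ 24.0 V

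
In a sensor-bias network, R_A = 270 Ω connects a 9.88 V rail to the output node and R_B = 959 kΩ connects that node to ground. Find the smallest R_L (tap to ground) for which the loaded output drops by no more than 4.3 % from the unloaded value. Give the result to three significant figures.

Output resistance R_th = R_A‖R_B = (270 × 959000)/959300 = 269.9 Ω.
The fractional drop is R_th/(R_th + R_L); requiring this ≤ 0.0430 gives R_L ≥ R_th(1/0.0430 − 1) = 269.9 × 22.26 = 6.01 kΩ.

R_L(min) ≈ 6.01 kΩ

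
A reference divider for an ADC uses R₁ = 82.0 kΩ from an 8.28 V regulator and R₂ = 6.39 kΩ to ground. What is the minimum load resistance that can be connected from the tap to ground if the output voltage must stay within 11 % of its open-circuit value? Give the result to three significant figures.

R_L(min) ≈ 48.0 kΩ

Output resistance R_th = R₁‖R₂ = (82.0 × 6.39)/88.39 = 5.928 kΩ.
The fractional drop is R_th/(R_th + R_L); requiring this ≤ 0.110 gives R_L ≥ R_th(1/0.110 − 1) = 5.928 × 8.091 = 48.0 kΩ.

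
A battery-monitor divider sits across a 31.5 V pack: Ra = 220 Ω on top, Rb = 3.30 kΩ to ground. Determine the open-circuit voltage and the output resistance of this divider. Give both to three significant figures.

V_th = 29.5 V, R_th = 206 Ω

V_th is the open-circuit tap voltage: 31.5 × 3300/(220 + 3300) = 29.5 V.
With the supply zeroed, Ra and Rb appear in parallel from the tap: R_th = Ra‖Rb = (220 × 3300)/3520 = 206 Ω.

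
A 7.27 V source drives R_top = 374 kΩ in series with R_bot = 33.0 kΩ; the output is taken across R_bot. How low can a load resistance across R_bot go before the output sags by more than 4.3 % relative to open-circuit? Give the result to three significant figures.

R_L(min) ≈ 675 kΩ

Output resistance R_th = R_top‖R_bot = (374 × 33.0)/407.0 = 30.32 kΩ.
The fractional drop is R_th/(R_th + R_L); requiring this ≤ 0.0430 gives R_L ≥ R_th(1/0.0430 − 1) = 30.32 × 22.26 = 675 kΩ.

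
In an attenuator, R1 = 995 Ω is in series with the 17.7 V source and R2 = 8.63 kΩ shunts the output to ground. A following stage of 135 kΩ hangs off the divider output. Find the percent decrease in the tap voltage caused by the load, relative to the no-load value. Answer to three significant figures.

The divider's output (Thévenin) resistance is R1‖R2 = 892.1 Ω.
Fractional drop under load = R_th/(R_th + R_L) = 892.1 / (892.1 + 135000) = 0.006565.
So the output falls by 0.657 %.

0.657 %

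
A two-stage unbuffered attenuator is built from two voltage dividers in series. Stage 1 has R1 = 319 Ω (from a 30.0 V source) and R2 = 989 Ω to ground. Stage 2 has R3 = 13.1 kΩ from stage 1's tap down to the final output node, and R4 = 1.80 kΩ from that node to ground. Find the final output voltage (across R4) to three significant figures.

V_out ≈ 2.70 V

Stage 2 presents R3+R4 = 14900 Ω as a load on stage 1's tap.
Stage 1's lower leg becomes R2‖(R3+R4) = 927.4 Ω, so V_mid = 30.0 × 927.4/1246 = 22.32 V.
Stage 2 is itself unloaded: V_out = V_mid × R4/(R3+R4) = 22.32 × 1800/14900 = 2.70 V.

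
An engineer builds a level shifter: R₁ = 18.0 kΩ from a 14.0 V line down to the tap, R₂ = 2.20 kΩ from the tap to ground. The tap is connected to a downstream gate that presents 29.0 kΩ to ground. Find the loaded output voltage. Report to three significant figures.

The load sits in parallel with R₂: R₂‖R_L = (2.20 × 29.0) / (2.20 + 29.0) = 2.045 kΩ.
V_out = 14.0 × 2.045 / (18.0 + 2.045) = 14.0 × 2.045/20.04 = 1.43 V.
(Unloaded it would have been 1.52 V.)

V_out ≈ 1.43 V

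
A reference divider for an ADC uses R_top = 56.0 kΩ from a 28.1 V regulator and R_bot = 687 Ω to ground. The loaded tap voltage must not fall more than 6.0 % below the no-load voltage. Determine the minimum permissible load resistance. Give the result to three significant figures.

R_L(min) ≈ 10.6 kΩ

Output resistance R_th = R_top‖R_bot = (56000 × 687)/56690 = 678.7 Ω.
The fractional drop is R_th/(R_th + R_L); requiring this ≤ 0.0600 gives R_L ≥ R_th(1/0.0600 − 1) = 678.7 × 15.67 = 10.6 kΩ.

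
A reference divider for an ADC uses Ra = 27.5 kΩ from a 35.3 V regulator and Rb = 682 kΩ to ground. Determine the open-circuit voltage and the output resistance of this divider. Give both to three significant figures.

V_th = 33.9 V, R_th = 26.4 kΩ

V_th is the open-circuit tap voltage: 35.3 × 682/(27.5 + 682) = 33.9 V.
With the supply zeroed, Ra and Rb appear in parallel from the tap: R_th = Ra‖Rb = (27.5 × 682)/709.5 = 26.4 kΩ.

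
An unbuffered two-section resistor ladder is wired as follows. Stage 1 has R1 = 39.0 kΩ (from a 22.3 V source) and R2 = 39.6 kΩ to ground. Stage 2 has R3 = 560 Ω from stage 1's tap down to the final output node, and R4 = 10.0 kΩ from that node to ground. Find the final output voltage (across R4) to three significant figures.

V_out ≈ 3.72 V

Stage 2 presents R3+R4 = 10560 Ω as a load on stage 1's tap.
Stage 1's lower leg becomes R2‖(R3+R4) = 8337 Ω, so V_mid = 22.3 × 8337/47340 = 3.927 V.
Stage 2 is itself unloaded: V_out = V_mid × R4/(R3+R4) = 3.927 × 10000/10560 = 3.72 V.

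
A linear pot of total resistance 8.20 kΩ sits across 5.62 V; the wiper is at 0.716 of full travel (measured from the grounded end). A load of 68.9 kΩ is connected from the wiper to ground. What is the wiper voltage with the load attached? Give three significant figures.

The wiper splits the pot into (1−α)R = 2.329 kΩ above and αR = 5.871 kΩ below.
Lower section ‖ load = 5.410 kΩ.
V_wiper = 5.62 × 5.410/(2.329 + 5.410) = 3.93 V.

V ≈ 3.93 V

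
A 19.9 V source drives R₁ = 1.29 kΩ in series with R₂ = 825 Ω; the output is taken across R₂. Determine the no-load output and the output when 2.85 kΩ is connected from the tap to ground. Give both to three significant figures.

Unloaded: 7.76 V; loaded: 6.60 V

Open-circuit: V = 19.9 × 825/(1290 + 825) = 7.76 V.
With the load, R₂ becomes R₂‖R_L = 639.8 Ω, so V = 19.9 × 639.8/1930 = 6.60 V.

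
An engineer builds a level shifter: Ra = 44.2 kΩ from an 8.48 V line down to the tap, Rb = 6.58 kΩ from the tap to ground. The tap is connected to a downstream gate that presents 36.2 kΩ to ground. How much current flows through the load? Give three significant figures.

Rb‖R_L = 5.568 kΩ; V_out = 8.48 × 5.568/49.77 = 0.9487 V.
I_L = V_out / R_L = 0.9487 / 36.2 kΩ = 0.0262 mA.

I_L ≈ 0.0262 mA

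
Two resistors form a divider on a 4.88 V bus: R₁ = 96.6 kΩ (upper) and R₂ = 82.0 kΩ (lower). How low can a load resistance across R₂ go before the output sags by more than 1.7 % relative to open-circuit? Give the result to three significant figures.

Output resistance R_th = R₁‖R₂ = (96.6 × 82.0)/178.6 = 44.35 kΩ.
The fractional drop is R_th/(R_th + R_L); requiring this ≤ 0.0170 gives R_L ≥ R_th(1/0.0170 − 1) = 44.35 × 57.82 = 2.56 MΩ.

R_L(min) ≈ 2.56 MΩ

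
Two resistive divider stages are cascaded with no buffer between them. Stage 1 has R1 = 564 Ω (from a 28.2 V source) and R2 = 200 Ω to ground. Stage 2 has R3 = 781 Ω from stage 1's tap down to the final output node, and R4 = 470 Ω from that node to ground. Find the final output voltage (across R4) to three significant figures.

V_out ≈ 2.48 V

Stage 2 presents R3+R4 = 1251 Ω as a load on stage 1's tap.
Stage 1's lower leg becomes R2‖(R3+R4) = 172.4 Ω, so V_mid = 28.2 × 172.4/736.4 = 6.603 V.
Stage 2 is itself unloaded: V_out = V_mid × R4/(R3+R4) = 6.603 × 470/1251 = 2.48 V.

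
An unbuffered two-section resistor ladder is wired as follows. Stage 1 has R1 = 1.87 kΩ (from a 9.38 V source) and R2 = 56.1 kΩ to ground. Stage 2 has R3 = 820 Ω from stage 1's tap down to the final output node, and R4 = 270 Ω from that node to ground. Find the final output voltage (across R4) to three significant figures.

V_out ≈ 0.845 V

Stage 2 presents R3+R4 = 1090 Ω as a load on stage 1's tap.
Stage 1's lower leg becomes R2‖(R3+R4) = 1069 Ω, so V_mid = 9.38 × 1069/2939 = 3.412 V.
Stage 2 is itself unloaded: V_out = V_mid × R4/(R3+R4) = 3.412 × 270/1090 = 0.845 V.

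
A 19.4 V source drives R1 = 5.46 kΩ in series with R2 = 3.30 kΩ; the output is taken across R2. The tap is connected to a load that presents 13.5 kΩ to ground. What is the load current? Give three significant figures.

R2‖R_L = 2.652 kΩ; V_out = 19.4 × 2.652/8.112 = 6.342 V.
I_L = V_out / R_L = 6.342 / 13.5 kΩ = 0.470 mA.

I_L ≈ 0.470 mA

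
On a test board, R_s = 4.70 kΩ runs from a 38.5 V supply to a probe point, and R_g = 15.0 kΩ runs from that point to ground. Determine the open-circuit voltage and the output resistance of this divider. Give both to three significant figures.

V_th is the open-circuit tap voltage: 38.5 × 15.0/(4.70 + 15.0) = 29.3 V.
With the supply zeroed, R_s and R_g appear in parallel from the tap: R_th = R_s‖R_g = (4.70 × 15.0)/19.70 = 3.58 kΩ.

V_th = 29.3 V, R_th = 3.58 kΩ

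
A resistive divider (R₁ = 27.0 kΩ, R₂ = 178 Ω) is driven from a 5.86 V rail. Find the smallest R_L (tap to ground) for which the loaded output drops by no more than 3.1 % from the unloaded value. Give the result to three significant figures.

Output resistance R_th = R₁‖R₂ = (27000 × 178)/27180 = 176.8 Ω.
The fractional drop is R_th/(R_th + R_L); requiring this ≤ 0.0310 gives R_L ≥ R_th(1/0.0310 − 1) = 176.8 × 31.26 = 5.53 kΩ.

R_L(min) ≈ 5.53 kΩ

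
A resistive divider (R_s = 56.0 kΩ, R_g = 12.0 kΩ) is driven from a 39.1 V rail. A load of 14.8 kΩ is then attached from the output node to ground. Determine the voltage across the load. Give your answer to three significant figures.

V_out ≈ 4.14 V

The load sits in parallel with R_g: R_g‖R_L = (12.0 × 14.8) / (12.0 + 14.8) = 6.627 kΩ.
V_out = 39.1 × 6.627 / (56.0 + 6.627) = 39.1 × 6.627/62.63 = 4.14 V.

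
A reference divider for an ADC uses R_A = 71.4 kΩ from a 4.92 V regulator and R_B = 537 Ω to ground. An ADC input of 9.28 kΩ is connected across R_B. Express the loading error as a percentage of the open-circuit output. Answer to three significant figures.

The divider's output (Thévenin) resistance is R_A‖R_B = 533.0 Ω.
Fractional drop under load = R_th/(R_th + R_L) = 533.0 / (533.0 + 9280) = 0.05431.
So the output falls by 5.43 %.

5.43 %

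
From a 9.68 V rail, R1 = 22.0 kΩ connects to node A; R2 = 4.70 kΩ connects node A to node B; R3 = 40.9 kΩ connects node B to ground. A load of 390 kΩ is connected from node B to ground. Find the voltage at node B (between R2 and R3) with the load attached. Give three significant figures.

At node B, R3 is in parallel with the load: R3‖R_L = 37.02 kΩ.
Below node A the resistance is R2 + (R3‖R_L) = 41.72 kΩ, so V_A = 9.68 × 41.72/63.72 = 6.338 V.
Then V_B = V_A × (R3‖R_L)/(R2 + R3‖R_L) = 6.338 × 37.02/41.72 = 5.62 V.

V ≈ 5.62 V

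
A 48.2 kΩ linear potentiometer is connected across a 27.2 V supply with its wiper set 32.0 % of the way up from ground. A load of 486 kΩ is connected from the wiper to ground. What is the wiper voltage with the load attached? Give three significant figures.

The wiper splits the pot into (1−α)R = 32.78 kΩ above and αR = 15.42 kΩ below.
Lower section ‖ load = 14.95 kΩ.
V_wiper = 27.2 × 14.95/(32.78 + 14.95) = 8.52 V.

V ≈ 8.52 V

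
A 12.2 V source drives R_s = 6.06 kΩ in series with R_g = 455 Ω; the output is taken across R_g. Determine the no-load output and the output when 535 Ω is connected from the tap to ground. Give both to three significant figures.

Unloaded: 0.852 V; loaded: 0.476 V

Open-circuit: V = 12.2 × 455/(6060 + 455) = 0.852 V.
With the load, R_g becomes R_g‖R_L = 245.9 Ω, so V = 12.2 × 245.9/6306 = 0.476 V.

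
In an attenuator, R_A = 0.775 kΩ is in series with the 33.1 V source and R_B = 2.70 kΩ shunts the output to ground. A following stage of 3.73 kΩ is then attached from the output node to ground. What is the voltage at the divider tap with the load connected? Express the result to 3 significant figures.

The load sits in parallel with R_B: R_B‖R_L = (2700 × 3730) / (2700 + 3730) = 1566 Ω.
V_out = 33.1 × 1566 / (775 + 1566) = 33.1 × 1566/2341 = 22.1 V.

V_out ≈ 22.1 V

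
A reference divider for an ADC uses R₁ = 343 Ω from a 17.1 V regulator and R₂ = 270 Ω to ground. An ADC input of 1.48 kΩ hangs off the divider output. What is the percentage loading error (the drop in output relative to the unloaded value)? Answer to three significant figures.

9.26 %

The divider's output (Thévenin) resistance is R₁‖R₂ = 151.1 Ω.
Fractional drop under load = R_th/(R_th + R_L) = 151.1 / (151.1 + 1480) = 0.09262.
So the output falls by 9.26 %.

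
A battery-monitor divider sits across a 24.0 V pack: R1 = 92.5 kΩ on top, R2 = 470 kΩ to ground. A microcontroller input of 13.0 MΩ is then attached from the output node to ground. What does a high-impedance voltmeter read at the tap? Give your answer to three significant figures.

The load sits in parallel with R2: R2‖R_L = (470 × 13000) / (470 + 13000) = 453.6 kΩ.
V_out = 24.0 × 453.6 / (92.5 + 453.6) = 24.0 × 453.6/546.1 = 19.9 V.
(Unloaded it would have been 20.1 V.)

V_out ≈ 19.9 V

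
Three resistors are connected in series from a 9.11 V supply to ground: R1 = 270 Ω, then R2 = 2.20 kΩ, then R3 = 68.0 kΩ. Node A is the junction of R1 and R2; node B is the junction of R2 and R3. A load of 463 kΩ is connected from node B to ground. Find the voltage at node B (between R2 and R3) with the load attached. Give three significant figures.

At node B, R3 is in parallel with the load: R3‖R_L = 59290 Ω.
Below node A the resistance is R2 + (R3‖R_L) = 61490 Ω, so V_A = 9.11 × 61490/61760 = 9.070 V.
Then V_B = V_A × (R3‖R_L)/(R2 + R3‖R_L) = 9.070 × 59290/61490 = 8.75 V.

V ≈ 8.75 V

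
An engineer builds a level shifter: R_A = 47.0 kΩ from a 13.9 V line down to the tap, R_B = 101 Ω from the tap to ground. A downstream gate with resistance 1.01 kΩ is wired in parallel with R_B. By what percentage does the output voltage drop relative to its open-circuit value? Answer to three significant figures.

Unloaded V = 13.9 × 101/47100 = 0.029806 V.
Loaded: R_B‖R_L = 91.82 Ω, giving V = 13.9 × 91.82/47090 = 0.027102 V.
Drop = (0.029806 − 0.027102) / 0.029806 = 9.07 %.

9.07 %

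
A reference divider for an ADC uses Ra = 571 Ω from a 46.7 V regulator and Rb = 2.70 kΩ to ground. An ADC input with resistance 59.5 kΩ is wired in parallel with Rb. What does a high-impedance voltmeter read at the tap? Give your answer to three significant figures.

V_out ≈ 38.2 V

The load sits in parallel with Rb: Rb‖R_L = (2700 × 59500) / (2700 + 59500) = 2583 Ω.
V_out = 46.7 × 2583 / (571 + 2583) = 46.7 × 2583/3154 = 38.2 V.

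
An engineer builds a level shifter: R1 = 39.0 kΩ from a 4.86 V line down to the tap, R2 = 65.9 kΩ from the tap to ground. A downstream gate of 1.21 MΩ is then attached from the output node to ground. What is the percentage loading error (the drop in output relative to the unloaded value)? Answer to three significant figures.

The divider's output (Thévenin) resistance is R1‖R2 = 24.50 kΩ.
Fractional drop under load = R_th/(R_th + R_L) = 24.50 / (24.50 + 1210) = 0.01985.
So the output falls by 1.98 %.

1.98 %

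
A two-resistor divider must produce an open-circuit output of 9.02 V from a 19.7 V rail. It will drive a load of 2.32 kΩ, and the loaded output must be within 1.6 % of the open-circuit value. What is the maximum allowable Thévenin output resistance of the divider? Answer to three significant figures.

R_th ≤ 37.7 Ω

Loading drop = R_th/(R_th + R_L) ≤ 0.0160, so R_th ≤ R_L · ε/(1−ε) = 2.32 kΩ × 0.0160/0.9840 = 37.7 Ω.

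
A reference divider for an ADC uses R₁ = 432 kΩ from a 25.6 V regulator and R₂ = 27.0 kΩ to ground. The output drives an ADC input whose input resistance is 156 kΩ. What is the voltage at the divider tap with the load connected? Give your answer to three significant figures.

V_out ≈ 1.29 V

The load sits in parallel with R₂: R₂‖R_L = (27.0 × 156) / (27.0 + 156) = 23.02 kΩ.
V_out = 25.6 × 23.02 / (432 + 23.02) = 25.6 × 23.02/455.0 = 1.29 V.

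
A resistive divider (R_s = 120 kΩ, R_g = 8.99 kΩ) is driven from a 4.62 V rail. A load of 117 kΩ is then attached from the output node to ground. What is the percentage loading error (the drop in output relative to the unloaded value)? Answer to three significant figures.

The divider's output (Thévenin) resistance is R_s‖R_g = 8.363 kΩ.
Fractional drop under load = R_th/(R_th + R_L) = 8.363 / (8.363 + 117) = 0.06671.
So the output falls by 6.67 %.

6.67 %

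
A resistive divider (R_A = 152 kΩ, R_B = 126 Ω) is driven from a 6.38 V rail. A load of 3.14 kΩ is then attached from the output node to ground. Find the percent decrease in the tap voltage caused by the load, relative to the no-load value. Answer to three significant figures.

3.85 %

The divider's output (Thévenin) resistance is R_A‖R_B = 125.9 Ω.
Fractional drop under load = R_th/(R_th + R_L) = 125.9 / (125.9 + 3140) = 0.03855.
So the output falls by 3.85 %.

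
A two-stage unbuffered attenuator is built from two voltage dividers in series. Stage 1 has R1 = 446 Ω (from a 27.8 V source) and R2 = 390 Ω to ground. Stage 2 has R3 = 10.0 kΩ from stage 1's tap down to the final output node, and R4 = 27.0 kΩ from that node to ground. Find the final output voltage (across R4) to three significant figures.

Stage 2 presents R3+R4 = 37000 Ω as a load on stage 1's tap.
Stage 1's lower leg becomes R2‖(R3+R4) = 385.9 Ω, so V_mid = 27.8 × 385.9/831.9 = 12.90 V.
Stage 2 is itself unloaded: V_out = V_mid × R4/(R3+R4) = 12.90 × 27000/37000 = 9.41 V.

V_out ≈ 9.41 V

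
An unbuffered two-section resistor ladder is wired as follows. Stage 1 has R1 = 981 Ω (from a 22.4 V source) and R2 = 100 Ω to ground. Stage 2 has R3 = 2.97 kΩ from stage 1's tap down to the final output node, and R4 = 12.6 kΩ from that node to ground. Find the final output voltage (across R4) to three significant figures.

V_out ≈ 1.67 V

Stage 2 presents R3+R4 = 15570 Ω as a load on stage 1's tap.
Stage 1's lower leg becomes R2‖(R3+R4) = 99.36 Ω, so V_mid = 22.4 × 99.36/1080 = 2.060 V.
Stage 2 is itself unloaded: V_out = V_mid × R4/(R3+R4) = 2.060 × 12600/15570 = 1.67 V.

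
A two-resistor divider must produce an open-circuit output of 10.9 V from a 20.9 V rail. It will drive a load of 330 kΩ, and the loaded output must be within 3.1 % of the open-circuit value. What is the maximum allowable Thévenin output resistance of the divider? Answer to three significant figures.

R_th ≤ 10.6 kΩ

Loading drop = R_th/(R_th + R_L) ≤ 0.0310, so R_th ≤ R_L · ε/(1−ε) = 330 kΩ × 0.0310/0.9690 = 10.6 kΩ.
(Any R1, R2 with R2/(R1+R2) = 0.522 and R1‖R2 ≤ 10.6 kΩ will meet the spec.)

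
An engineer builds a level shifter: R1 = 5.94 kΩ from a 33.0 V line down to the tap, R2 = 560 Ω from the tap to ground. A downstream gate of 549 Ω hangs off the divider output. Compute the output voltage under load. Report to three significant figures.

V_out ≈ 1.47 V

The load sits in parallel with R2: R2‖R_L = (560 × 549) / (560 + 549) = 277.2 Ω.
V_out = 33.0 × 277.2 / (5940 + 277.2) = 33.0 × 277.2/6217 = 1.47 V.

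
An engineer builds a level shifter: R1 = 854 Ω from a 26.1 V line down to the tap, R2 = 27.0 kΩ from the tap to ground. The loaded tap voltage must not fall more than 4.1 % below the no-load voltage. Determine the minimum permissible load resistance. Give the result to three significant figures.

R_L(min) ≈ 19.4 kΩ

Output resistance R_th = R1‖R2 = (854 × 27000)/27850 = 827.8 Ω.
The fractional drop is R_th/(R_th + R_L); requiring this ≤ 0.0410 gives R_L ≥ R_th(1/0.0410 − 1) = 827.8 × 23.39 = 19.4 kΩ.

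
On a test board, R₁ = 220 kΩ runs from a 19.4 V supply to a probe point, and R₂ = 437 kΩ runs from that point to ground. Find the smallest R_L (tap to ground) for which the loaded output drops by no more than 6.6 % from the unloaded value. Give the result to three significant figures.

R_L(min) ≈ 2.07 MΩ

Output resistance R_th = R₁‖R₂ = (220 × 437)/657.0 = 146.3 kΩ.
The fractional drop is R_th/(R_th + R_L); requiring this ≤ 0.0660 gives R_L ≥ R_th(1/0.0660 − 1) = 146.3 × 14.15 = 2.07 MΩ.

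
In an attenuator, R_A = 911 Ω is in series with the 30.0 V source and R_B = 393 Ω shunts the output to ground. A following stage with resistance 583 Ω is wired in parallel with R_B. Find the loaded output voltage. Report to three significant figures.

The load sits in parallel with R_B: R_B‖R_L = (393 × 583) / (393 + 583) = 234.8 Ω.
V_out = 30.0 × 234.8 / (911 + 234.8) = 30.0 × 234.8/1146 = 6.15 V.
(Unloaded it would have been 9.04 V.)

V_out ≈ 6.15 V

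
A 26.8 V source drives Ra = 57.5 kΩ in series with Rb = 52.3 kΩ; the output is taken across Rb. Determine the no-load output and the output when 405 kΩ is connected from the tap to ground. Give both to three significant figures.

Open-circuit: V = 26.8 × 52.3/(57.5 + 52.3) = 12.8 V.
With the load, Rb becomes Rb‖R_L = 46.32 kΩ, so V = 26.8 × 46.32/103.8 = 12.0 V.

Unloaded: 12.8 V; loaded: 12.0 V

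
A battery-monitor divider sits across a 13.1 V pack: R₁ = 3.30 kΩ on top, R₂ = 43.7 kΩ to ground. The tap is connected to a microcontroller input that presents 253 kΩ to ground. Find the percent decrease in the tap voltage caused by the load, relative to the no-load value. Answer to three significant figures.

The divider's output (Thévenin) resistance is R₁‖R₂ = 3.068 kΩ.
Fractional drop under load = R_th/(R_th + R_L) = 3.068 / (3.068 + 253) = 0.01198.
So the output falls by 1.20 %.

1.20 %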